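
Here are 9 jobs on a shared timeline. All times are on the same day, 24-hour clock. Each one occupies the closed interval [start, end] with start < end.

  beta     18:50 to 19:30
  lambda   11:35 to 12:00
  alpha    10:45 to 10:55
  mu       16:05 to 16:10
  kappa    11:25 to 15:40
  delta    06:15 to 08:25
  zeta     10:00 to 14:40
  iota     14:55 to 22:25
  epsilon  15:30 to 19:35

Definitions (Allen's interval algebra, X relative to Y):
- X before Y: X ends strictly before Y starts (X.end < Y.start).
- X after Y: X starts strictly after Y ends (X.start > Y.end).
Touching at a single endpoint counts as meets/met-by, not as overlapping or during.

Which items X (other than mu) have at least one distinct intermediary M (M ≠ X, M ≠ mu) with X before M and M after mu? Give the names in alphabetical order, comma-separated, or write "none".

Target mu = [16:05, 16:10].
Intermediaries M with M after mu: beta.
Via beta — items with X before beta: alpha, delta, kappa, lambda, zeta.
Union: alpha, delta, kappa, lambda, zeta.

alpha, delta, kappa, lambda, zeta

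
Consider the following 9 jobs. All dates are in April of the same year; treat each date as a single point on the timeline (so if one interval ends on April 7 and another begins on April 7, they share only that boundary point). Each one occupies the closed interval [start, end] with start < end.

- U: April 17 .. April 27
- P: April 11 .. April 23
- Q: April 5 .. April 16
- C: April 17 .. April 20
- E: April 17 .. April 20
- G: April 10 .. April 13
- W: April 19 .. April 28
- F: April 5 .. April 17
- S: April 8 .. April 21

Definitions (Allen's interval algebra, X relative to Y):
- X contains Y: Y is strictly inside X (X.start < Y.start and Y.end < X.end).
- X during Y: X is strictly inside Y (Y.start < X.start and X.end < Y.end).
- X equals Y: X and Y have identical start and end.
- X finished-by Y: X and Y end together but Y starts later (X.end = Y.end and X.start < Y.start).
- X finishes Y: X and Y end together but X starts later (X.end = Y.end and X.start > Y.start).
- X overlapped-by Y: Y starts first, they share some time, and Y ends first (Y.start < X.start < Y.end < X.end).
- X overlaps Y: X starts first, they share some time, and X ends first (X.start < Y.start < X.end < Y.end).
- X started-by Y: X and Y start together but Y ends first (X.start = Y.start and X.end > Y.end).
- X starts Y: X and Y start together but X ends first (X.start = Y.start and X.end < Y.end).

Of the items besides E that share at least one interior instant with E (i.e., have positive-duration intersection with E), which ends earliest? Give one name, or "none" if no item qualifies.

C

Target E = [April 17, April 20].
C [April 17, April 20] → equals → candidate.
F [April 5, April 17] → meets → excluded.
G [April 10, April 13] → before → excluded.
P [April 11, April 23] → contains → candidate.
Q [April 5, April 16] → before → excluded.
S [April 8, April 21] → contains → candidate.
U [April 17, April 27] → started-by → candidate.
W [April 19, April 28] → overlapped-by → candidate.
Among candidates, earliest end is April 20 → C.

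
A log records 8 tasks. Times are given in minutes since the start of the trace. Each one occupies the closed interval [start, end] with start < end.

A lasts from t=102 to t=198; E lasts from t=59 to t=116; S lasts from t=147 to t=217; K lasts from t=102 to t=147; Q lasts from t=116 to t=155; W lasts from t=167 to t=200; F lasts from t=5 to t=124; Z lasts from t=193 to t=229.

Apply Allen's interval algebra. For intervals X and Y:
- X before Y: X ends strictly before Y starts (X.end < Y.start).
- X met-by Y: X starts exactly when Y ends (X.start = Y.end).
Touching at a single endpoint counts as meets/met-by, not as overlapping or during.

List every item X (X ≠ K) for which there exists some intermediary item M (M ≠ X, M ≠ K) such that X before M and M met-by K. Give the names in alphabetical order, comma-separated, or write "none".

Target K = [t=102, t=147].
Intermediaries M with M met-by K: S.
Via S — items with X before S: E, F.
Union: E, F.

E, F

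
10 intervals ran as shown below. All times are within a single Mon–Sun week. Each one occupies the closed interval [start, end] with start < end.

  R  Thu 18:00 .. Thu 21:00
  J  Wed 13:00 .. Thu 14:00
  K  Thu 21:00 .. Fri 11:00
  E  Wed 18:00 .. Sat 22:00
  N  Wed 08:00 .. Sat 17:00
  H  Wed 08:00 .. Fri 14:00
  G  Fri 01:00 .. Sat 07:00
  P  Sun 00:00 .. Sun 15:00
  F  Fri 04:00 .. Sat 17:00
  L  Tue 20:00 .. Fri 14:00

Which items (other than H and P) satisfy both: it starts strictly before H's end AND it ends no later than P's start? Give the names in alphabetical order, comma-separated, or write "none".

E, F, G, J, K, L, N, R

Conditions: its start is strictly before H's end (X.start < Fri 14:00) AND its end is no later than P's start (X.end <= Sun 00:00).
E: start Wed 18:00 < Fri 14:00? ✓; end Sat 22:00 <= Sun 00:00? ✓ → yes.
F: start Fri 04:00 < Fri 14:00? ✓; end Sat 17:00 <= Sun 00:00? ✓ → yes.
G: start Fri 01:00 < Fri 14:00? ✓; end Sat 07:00 <= Sun 00:00? ✓ → yes.
J: start Wed 13:00 < Fri 14:00? ✓; end Thu 14:00 <= Sun 00:00? ✓ → yes.
K: start Thu 21:00 < Fri 14:00? ✓; end Fri 11:00 <= Sun 00:00? ✓ → yes.
L: start Tue 20:00 < Fri 14:00? ✓; end Fri 14:00 <= Sun 00:00? ✓ → yes.
N: start Wed 08:00 < Fri 14:00? ✓; end Sat 17:00 <= Sun 00:00? ✓ → yes.
R: start Thu 18:00 < Fri 14:00? ✓; end Thu 21:00 <= Sun 00:00? ✓ → yes.
Result: E, F, G, J, K, L, N, R.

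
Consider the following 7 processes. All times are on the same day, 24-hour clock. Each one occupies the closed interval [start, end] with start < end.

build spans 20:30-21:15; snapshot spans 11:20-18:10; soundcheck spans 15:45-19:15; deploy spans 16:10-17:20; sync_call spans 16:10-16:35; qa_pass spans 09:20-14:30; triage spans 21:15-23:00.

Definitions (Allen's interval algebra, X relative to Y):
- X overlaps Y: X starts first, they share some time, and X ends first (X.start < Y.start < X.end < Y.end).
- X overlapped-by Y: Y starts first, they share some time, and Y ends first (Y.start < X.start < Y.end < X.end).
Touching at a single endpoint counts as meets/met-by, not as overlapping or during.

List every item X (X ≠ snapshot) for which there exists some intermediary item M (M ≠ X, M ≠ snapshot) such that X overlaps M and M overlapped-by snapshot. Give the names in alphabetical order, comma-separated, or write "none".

none

Target snapshot = [11:20, 18:10].
Intermediaries M with M overlapped-by snapshot: soundcheck.
Via soundcheck — items with X overlaps soundcheck: none.
Union: none.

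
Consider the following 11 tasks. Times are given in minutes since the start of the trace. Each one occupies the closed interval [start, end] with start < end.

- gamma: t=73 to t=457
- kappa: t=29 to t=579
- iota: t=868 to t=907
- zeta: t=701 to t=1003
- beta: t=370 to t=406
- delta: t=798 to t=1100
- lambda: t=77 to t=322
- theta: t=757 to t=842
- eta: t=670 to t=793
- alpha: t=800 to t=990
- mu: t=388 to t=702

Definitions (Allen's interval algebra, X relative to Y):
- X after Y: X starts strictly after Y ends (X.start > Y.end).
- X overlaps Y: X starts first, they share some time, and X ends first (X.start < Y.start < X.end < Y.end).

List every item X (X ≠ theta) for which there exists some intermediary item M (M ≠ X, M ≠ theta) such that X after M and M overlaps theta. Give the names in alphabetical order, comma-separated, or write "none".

Target theta = [t=757, t=842].
Intermediaries M with M overlaps theta: eta.
Via eta — items with X after eta: alpha, delta, iota.
Union: alpha, delta, iota.

alpha, delta, iota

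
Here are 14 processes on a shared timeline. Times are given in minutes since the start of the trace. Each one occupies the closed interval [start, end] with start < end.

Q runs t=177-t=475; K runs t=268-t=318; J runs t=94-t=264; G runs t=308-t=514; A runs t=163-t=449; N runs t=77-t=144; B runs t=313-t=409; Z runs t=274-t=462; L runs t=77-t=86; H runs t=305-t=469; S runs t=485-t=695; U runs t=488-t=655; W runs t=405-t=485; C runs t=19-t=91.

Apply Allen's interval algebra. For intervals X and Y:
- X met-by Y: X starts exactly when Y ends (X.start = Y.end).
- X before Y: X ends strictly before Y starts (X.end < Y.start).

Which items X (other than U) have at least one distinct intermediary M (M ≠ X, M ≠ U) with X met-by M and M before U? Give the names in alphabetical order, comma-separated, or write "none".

S

Target U = [t=488, t=655].
Intermediaries M with M before U: A, B, C, H, J, K, L, N, Q, W, Z.
Via A — items with X met-by A: none.
Via B — items with X met-by B: none.
Via C — items with X met-by C: none.
Via H — items with X met-by H: none.
Via J — items with X met-by J: none.
Via K — items with X met-by K: none.
Via L — items with X met-by L: none.
Via N — items with X met-by N: none.
Via Q — items with X met-by Q: none.
Via W — items with X met-by W: S.
Via Z — items with X met-by Z: none.
Union: S.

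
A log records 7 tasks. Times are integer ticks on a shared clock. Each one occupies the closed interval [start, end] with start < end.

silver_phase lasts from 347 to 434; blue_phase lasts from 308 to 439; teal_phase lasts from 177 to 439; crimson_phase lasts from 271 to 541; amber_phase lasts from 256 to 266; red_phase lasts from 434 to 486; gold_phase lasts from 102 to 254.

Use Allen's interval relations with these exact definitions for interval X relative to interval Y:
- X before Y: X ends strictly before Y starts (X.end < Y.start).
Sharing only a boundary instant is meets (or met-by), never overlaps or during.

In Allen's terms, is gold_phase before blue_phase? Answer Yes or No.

gold_phase = [102, 254], blue_phase = [308, 439].
Actual relation of gold_phase to blue_phase: before.
Asked whether 'before' holds → Yes.

Yes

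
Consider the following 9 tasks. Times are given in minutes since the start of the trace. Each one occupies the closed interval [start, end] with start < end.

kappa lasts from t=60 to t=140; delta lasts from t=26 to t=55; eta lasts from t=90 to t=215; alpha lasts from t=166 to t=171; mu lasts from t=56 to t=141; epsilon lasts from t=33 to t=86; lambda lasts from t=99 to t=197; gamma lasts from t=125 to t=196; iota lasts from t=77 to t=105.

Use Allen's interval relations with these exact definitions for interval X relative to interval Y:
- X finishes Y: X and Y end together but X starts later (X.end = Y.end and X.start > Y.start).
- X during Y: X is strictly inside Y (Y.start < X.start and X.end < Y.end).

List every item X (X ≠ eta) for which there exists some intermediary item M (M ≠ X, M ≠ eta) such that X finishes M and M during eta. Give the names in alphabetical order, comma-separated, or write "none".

none

Target eta = [t=90, t=215].
Intermediaries M with M during eta: alpha, gamma, lambda.
Via alpha — items with X finishes alpha: none.
Via gamma — items with X finishes gamma: none.
Via lambda — items with X finishes lambda: none.
Union: none.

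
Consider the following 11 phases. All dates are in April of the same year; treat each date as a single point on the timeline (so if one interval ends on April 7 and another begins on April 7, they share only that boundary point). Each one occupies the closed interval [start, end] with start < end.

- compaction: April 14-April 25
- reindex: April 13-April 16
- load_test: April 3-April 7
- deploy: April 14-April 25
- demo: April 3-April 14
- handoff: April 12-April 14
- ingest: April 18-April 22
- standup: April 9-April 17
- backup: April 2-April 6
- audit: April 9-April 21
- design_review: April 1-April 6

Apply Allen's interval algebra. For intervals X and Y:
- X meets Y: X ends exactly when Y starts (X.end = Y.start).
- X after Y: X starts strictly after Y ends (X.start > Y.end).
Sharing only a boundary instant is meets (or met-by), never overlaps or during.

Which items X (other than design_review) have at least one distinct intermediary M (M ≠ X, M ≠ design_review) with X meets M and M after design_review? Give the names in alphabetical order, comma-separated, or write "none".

Target design_review = [April 1, April 6].
Intermediaries M with M after design_review: audit, compaction, deploy, handoff, ingest, reindex, standup.
Via audit — items with X meets audit: none.
Via compaction — items with X meets compaction: demo, handoff.
Via deploy — items with X meets deploy: demo, handoff.
Via handoff — items with X meets handoff: none.
Via ingest — items with X meets ingest: none.
Via reindex — items with X meets reindex: none.
Via standup — items with X meets standup: none.
Union: demo, handoff.

demo, handoff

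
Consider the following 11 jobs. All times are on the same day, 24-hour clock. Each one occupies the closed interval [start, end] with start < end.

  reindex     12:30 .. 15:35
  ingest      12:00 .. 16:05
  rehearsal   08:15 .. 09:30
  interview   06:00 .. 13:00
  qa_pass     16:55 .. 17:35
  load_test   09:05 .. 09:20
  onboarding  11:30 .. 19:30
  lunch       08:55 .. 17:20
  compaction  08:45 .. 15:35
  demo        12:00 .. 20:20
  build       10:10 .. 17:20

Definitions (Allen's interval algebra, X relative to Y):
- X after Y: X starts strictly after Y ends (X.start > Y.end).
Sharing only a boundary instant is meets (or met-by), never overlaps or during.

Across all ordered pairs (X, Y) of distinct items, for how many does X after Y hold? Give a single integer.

Checking all 110 ordered pairs for relation 'after'; matching pairs in alphabetical order:
(build, load_test): build after load_test ✓
(build, rehearsal): build after rehearsal ✓
(demo, load_test): demo after load_test ✓
(demo, rehearsal): demo after rehearsal ✓
(ingest, load_test): ingest after load_test ✓
(ingest, rehearsal): ingest after rehearsal ✓
(onboarding, load_test): onboarding after load_test ✓
(onboarding, rehearsal): onboarding after rehearsal ✓
(qa_pass, compaction): qa_pass after compaction ✓
(qa_pass, ingest): qa_pass after ingest ✓
(qa_pass, interview): qa_pass after interview ✓
(qa_pass, load_test): qa_pass after load_test ✓
(qa_pass, rehearsal): qa_pass after rehearsal ✓
(qa_pass, reindex): qa_pass after reindex ✓
(reindex, load_test): reindex after load_test ✓
(reindex, rehearsal): reindex after rehearsal ✓
Count: 16.

16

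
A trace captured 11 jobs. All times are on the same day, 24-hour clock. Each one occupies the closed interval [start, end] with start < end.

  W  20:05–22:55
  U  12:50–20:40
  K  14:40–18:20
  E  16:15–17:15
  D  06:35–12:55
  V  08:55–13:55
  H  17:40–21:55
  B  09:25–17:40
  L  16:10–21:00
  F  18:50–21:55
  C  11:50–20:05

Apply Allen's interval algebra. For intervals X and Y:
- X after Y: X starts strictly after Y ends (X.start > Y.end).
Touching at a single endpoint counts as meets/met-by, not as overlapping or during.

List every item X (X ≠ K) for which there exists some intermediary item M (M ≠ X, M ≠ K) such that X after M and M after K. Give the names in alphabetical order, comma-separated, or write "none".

Target K = [14:40, 18:20].
Intermediaries M with M after K: F, W.
Via F — items with X after F: none.
Via W — items with X after W: none.
Union: none.

none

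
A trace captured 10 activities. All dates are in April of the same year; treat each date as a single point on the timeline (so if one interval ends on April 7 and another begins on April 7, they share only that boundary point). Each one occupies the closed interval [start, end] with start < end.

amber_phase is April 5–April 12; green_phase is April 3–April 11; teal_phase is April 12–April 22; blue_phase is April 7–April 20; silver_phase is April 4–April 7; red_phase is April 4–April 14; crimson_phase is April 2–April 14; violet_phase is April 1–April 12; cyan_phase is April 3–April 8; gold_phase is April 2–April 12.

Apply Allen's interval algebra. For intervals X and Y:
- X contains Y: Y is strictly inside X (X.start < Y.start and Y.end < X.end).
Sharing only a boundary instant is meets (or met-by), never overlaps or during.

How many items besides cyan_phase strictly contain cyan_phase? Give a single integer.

3

Target cyan_phase = [April 3, April 8].
amber_phase [April 5, April 12] → overlapped-by → no.
blue_phase [April 7, April 20] → overlapped-by → no.
crimson_phase [April 2, April 14] → contains → counts.
gold_phase [April 2, April 12] → contains → counts.
green_phase [April 3, April 11] → started-by → no.
red_phase [April 4, April 14] → overlapped-by → no.
silver_phase [April 4, April 7] → during → no.
teal_phase [April 12, April 22] → after → no.
violet_phase [April 1, April 12] → contains → counts.
Total: 3.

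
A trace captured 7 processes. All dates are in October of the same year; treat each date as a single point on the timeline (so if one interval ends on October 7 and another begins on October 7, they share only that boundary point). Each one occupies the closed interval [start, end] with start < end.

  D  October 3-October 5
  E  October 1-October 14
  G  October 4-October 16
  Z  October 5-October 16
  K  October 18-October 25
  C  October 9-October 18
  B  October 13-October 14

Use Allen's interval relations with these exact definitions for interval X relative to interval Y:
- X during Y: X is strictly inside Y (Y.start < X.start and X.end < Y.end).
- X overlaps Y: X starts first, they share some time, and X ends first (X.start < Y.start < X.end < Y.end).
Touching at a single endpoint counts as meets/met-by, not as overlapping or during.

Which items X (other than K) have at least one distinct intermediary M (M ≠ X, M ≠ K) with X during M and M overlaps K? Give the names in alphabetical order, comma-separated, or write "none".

Target K = [October 18, October 25].
Intermediaries M with M overlaps K: none.
Union: none.

none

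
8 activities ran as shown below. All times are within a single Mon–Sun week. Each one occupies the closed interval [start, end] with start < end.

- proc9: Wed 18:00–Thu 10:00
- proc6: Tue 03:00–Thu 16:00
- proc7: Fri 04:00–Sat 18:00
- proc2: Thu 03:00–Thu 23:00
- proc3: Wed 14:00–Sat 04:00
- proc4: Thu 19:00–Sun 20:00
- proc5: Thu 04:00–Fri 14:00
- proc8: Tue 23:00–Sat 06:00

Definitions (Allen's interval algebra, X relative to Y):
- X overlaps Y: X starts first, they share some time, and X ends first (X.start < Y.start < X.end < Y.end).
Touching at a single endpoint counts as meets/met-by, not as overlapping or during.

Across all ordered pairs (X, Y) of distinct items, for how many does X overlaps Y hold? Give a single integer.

Checking all 56 ordered pairs for relation 'overlaps'; matching pairs in alphabetical order:
(proc2, proc4): proc2 overlaps proc4 ✓
(proc2, proc5): proc2 overlaps proc5 ✓
(proc3, proc4): proc3 overlaps proc4 ✓
(proc3, proc7): proc3 overlaps proc7 ✓
(proc5, proc4): proc5 overlaps proc4 ✓
(proc5, proc7): proc5 overlaps proc7 ✓
(proc6, proc2): proc6 overlaps proc2 ✓
(proc6, proc3): proc6 overlaps proc3 ✓
(proc6, proc5): proc6 overlaps proc5 ✓
(proc6, proc8): proc6 overlaps proc8 ✓
(proc8, proc4): proc8 overlaps proc4 ✓
(proc8, proc7): proc8 overlaps proc7 ✓
(proc9, proc2): proc9 overlaps proc2 ✓
(proc9, proc5): proc9 overlaps proc5 ✓
Count: 14.

14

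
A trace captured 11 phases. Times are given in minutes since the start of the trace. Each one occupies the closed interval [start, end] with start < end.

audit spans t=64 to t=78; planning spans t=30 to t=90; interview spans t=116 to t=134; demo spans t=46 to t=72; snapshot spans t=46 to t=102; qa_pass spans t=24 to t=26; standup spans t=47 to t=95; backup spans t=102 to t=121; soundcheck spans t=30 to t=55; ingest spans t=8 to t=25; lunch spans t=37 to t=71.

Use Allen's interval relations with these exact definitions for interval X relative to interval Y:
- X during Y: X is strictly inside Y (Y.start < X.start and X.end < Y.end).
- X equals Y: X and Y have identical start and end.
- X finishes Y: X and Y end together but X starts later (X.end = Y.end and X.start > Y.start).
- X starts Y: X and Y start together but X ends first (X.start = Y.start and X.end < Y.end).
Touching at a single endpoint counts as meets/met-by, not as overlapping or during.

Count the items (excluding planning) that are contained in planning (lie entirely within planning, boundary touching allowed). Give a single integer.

4

Target planning = [t=30, t=90].
audit [t=64, t=78] → during → counts.
backup [t=102, t=121] → after → no.
demo [t=46, t=72] → during → counts.
ingest [t=8, t=25] → before → no.
interview [t=116, t=134] → after → no.
lunch [t=37, t=71] → during → counts.
qa_pass [t=24, t=26] → before → no.
snapshot [t=46, t=102] → overlapped-by → no.
soundcheck [t=30, t=55] → starts → counts.
standup [t=47, t=95] → overlapped-by → no.
Total: 4.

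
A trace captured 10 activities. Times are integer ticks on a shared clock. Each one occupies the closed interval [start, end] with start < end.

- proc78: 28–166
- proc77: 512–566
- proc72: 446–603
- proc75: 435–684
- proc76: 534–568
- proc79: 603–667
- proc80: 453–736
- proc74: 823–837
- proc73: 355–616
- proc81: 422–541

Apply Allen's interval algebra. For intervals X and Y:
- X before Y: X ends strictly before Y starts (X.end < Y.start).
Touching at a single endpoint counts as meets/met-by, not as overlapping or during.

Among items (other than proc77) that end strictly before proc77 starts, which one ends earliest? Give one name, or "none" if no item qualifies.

Target proc77 = [512, 566].
proc72 [446, 603] → contains → excluded.
proc73 [355, 616] → contains → excluded.
proc74 [823, 837] → after → excluded.
proc75 [435, 684] → contains → excluded.
proc76 [534, 568] → overlapped-by → excluded.
proc78 [28, 166] → before → candidate.
proc79 [603, 667] → after → excluded.
proc80 [453, 736] → contains → excluded.
proc81 [422, 541] → overlaps → excluded.
Among candidates, earliest end is 166 → proc78.

proc78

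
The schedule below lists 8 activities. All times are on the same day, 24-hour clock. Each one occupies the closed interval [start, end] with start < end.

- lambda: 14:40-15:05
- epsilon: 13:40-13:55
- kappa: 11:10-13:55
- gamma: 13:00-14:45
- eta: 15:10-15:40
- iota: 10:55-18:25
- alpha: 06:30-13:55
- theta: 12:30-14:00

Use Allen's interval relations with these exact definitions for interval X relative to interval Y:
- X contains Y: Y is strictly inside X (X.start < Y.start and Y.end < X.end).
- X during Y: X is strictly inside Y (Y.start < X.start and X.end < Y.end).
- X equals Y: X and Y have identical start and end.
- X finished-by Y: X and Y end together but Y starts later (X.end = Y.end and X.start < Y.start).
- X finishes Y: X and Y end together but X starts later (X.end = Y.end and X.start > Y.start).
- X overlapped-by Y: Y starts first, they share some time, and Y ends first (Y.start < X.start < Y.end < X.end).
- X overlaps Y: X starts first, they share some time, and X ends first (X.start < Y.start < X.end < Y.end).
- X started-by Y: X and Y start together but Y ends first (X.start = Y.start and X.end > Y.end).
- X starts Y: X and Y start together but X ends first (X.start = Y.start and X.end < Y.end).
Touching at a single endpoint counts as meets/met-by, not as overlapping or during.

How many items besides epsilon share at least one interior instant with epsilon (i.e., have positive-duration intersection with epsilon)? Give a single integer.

5

Target epsilon = [13:40, 13:55].
alpha [06:30, 13:55] → finished-by → counts.
eta [15:10, 15:40] → after → no.
gamma [13:00, 14:45] → contains → counts.
iota [10:55, 18:25] → contains → counts.
kappa [11:10, 13:55] → finished-by → counts.
lambda [14:40, 15:05] → after → no.
theta [12:30, 14:00] → contains → counts.
Total: 5.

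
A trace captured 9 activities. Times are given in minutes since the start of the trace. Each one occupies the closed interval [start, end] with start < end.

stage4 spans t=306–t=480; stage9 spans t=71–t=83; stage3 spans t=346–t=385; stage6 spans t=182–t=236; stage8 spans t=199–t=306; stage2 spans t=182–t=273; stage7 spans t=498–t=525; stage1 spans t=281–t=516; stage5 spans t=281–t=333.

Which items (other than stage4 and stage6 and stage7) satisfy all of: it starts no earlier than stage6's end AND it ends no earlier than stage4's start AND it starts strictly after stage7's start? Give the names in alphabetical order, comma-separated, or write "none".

none

Conditions: its start is no earlier than stage6's end (X.start >= t=236) AND its end is no earlier than stage4's start (X.end >= t=306) AND its start is strictly after stage7's start (X.start > t=498).
stage1: start t=281 >= t=236? ✓; end t=516 >= t=306? ✓; start t=281 > t=498? ✗ → no.
stage2: start t=182 >= t=236? ✗; end t=273 >= t=306? ✗; start t=182 > t=498? ✗ → no.
stage3: start t=346 >= t=236? ✓; end t=385 >= t=306? ✓; start t=346 > t=498? ✗ → no.
stage5: start t=281 >= t=236? ✓; end t=333 >= t=306? ✓; start t=281 > t=498? ✗ → no.
stage8: start t=199 >= t=236? ✗; end t=306 >= t=306? ✓; start t=199 > t=498? ✗ → no.
stage9: start t=71 >= t=236? ✗; end t=83 >= t=306? ✗; start t=71 > t=498? ✗ → no.
Result: none.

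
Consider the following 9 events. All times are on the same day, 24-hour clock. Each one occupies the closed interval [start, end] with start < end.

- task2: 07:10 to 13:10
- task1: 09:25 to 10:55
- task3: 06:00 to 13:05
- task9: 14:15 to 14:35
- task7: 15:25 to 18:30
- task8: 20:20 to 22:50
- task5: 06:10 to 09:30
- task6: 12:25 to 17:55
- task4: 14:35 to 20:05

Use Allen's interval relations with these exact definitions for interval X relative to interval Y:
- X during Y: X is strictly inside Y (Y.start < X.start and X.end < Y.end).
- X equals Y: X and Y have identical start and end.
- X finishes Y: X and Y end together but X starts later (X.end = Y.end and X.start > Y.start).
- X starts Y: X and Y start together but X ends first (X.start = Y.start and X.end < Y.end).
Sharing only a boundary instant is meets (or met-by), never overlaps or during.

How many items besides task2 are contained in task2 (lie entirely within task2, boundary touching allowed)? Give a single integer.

Target task2 = [07:10, 13:10].
task1 [09:25, 10:55] → during → counts.
task3 [06:00, 13:05] → overlaps → no.
task4 [14:35, 20:05] → after → no.
task5 [06:10, 09:30] → overlaps → no.
task6 [12:25, 17:55] → overlapped-by → no.
task7 [15:25, 18:30] → after → no.
task8 [20:20, 22:50] → after → no.
task9 [14:15, 14:35] → after → no.
Total: 1.

1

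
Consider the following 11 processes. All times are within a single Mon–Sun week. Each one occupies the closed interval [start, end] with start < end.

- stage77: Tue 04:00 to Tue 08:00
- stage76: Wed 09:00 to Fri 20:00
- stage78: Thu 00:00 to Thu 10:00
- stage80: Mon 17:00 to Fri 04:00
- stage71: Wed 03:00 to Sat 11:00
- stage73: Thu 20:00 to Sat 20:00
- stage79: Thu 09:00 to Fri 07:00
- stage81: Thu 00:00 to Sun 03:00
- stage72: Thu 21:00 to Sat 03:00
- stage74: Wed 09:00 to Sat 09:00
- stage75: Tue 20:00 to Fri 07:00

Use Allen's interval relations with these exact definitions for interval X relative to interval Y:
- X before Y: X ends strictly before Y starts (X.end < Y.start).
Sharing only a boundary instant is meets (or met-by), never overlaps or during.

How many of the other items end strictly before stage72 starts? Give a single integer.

Target stage72 = [Thu 21:00, Sat 03:00].
stage71 [Wed 03:00, Sat 11:00] → contains → no.
stage73 [Thu 20:00, Sat 20:00] → contains → no.
stage74 [Wed 09:00, Sat 09:00] → contains → no.
stage75 [Tue 20:00, Fri 07:00] → overlaps → no.
stage76 [Wed 09:00, Fri 20:00] → overlaps → no.
stage77 [Tue 04:00, Tue 08:00] → before → counts.
stage78 [Thu 00:00, Thu 10:00] → before → counts.
stage79 [Thu 09:00, Fri 07:00] → overlaps → no.
stage80 [Mon 17:00, Fri 04:00] → overlaps → no.
stage81 [Thu 00:00, Sun 03:00] → contains → no.
Total: 2.

2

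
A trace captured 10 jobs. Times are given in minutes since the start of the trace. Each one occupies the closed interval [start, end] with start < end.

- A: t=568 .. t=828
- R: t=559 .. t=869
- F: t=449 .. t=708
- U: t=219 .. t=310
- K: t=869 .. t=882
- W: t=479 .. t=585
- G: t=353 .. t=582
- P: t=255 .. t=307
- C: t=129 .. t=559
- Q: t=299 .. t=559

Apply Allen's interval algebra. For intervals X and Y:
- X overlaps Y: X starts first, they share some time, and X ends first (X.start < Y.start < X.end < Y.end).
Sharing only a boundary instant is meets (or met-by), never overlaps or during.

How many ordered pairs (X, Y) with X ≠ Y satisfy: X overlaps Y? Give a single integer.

16

Checking all 90 ordered pairs for relation 'overlaps'; matching pairs in alphabetical order:
(C, F): C overlaps F ✓
(C, G): C overlaps G ✓
(C, W): C overlaps W ✓
(F, A): F overlaps A ✓
(F, R): F overlaps R ✓
(G, A): G overlaps A ✓
(G, F): G overlaps F ✓
(G, R): G overlaps R ✓
(G, W): G overlaps W ✓
(P, Q): P overlaps Q ✓
(Q, F): Q overlaps F ✓
(Q, G): Q overlaps G ✓
(Q, W): Q overlaps W ✓
(U, Q): U overlaps Q ✓
(W, A): W overlaps A ✓
(W, R): W overlaps R ✓
Count: 16.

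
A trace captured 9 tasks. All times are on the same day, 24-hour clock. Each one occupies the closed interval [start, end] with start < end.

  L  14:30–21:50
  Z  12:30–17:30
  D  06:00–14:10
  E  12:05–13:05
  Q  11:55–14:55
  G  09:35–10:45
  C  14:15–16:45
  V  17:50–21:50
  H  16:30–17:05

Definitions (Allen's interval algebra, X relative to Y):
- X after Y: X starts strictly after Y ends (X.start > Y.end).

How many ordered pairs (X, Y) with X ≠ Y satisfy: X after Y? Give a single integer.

Checking all 72 ordered pairs for relation 'after'; matching pairs in alphabetical order:
(C, D): C after D ✓
(C, E): C after E ✓
(C, G): C after G ✓
(E, G): E after G ✓
(H, D): H after D ✓
(H, E): H after E ✓
(H, G): H after G ✓
(H, Q): H after Q ✓
(L, D): L after D ✓
(L, E): L after E ✓
(L, G): L after G ✓
(Q, G): Q after G ✓
(V, C): V after C ✓
(V, D): V after D ✓
(V, E): V after E ✓
(V, G): V after G ✓
(V, H): V after H ✓
(V, Q): V after Q ✓
(V, Z): V after Z ✓
(Z, G): Z after G ✓
Count: 20.

20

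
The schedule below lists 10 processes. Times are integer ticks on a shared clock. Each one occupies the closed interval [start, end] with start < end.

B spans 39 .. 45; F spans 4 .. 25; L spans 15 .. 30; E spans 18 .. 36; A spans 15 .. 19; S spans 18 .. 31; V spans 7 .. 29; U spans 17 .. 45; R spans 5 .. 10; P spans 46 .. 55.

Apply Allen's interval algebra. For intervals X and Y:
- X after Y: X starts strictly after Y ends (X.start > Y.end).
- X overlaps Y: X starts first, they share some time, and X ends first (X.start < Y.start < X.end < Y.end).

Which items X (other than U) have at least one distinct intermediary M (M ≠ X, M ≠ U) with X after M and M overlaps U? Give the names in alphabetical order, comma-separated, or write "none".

B, P

Target U = [17, 45].
Intermediaries M with M overlaps U: A, F, L, V.
Via A — items with X after A: B, P.
Via F — items with X after F: B, P.
Via L — items with X after L: B, P.
Via V — items with X after V: B, P.
Union: B, P.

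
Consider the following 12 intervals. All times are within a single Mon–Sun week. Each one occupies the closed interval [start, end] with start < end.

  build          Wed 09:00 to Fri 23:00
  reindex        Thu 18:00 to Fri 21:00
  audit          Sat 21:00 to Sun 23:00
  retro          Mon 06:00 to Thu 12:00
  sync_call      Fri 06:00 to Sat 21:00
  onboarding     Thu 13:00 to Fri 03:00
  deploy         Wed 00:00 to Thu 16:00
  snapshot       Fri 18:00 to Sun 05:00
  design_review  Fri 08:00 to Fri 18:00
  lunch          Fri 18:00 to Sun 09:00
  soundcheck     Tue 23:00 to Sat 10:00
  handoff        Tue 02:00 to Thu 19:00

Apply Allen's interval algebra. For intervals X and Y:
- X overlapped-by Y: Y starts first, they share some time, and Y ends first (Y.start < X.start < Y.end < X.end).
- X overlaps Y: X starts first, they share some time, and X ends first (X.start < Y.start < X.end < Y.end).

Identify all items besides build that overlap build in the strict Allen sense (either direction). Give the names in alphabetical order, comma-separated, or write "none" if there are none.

deploy, handoff, lunch, retro, snapshot, sync_call

Target build = [Wed 09:00, Fri 23:00].
audit [Sat 21:00, Sun 23:00] → after → no.
deploy [Wed 00:00, Thu 16:00] → overlaps → yes.
design_review [Fri 08:00, Fri 18:00] → during → no.
handoff [Tue 02:00, Thu 19:00] → overlaps → yes.
lunch [Fri 18:00, Sun 09:00] → overlapped-by → yes.
onboarding [Thu 13:00, Fri 03:00] → during → no.
reindex [Thu 18:00, Fri 21:00] → during → no.
retro [Mon 06:00, Thu 12:00] → overlaps → yes.
snapshot [Fri 18:00, Sun 05:00] → overlapped-by → yes.
soundcheck [Tue 23:00, Sat 10:00] → contains → no.
sync_call [Fri 06:00, Sat 21:00] → overlapped-by → yes.
Result: deploy, handoff, lunch, retro, snapshot, sync_call.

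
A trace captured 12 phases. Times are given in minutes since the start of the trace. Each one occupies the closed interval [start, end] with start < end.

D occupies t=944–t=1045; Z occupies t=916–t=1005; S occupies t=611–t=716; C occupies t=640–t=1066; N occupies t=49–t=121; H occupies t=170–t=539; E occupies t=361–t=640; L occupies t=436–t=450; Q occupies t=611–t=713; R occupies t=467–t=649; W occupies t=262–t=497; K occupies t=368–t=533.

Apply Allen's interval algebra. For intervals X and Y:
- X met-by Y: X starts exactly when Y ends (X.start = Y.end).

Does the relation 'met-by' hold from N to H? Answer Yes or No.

N = [t=49, t=121], H = [t=170, t=539].
Actual relation of N to H: before.
Asked whether 'met-by' holds → No.

No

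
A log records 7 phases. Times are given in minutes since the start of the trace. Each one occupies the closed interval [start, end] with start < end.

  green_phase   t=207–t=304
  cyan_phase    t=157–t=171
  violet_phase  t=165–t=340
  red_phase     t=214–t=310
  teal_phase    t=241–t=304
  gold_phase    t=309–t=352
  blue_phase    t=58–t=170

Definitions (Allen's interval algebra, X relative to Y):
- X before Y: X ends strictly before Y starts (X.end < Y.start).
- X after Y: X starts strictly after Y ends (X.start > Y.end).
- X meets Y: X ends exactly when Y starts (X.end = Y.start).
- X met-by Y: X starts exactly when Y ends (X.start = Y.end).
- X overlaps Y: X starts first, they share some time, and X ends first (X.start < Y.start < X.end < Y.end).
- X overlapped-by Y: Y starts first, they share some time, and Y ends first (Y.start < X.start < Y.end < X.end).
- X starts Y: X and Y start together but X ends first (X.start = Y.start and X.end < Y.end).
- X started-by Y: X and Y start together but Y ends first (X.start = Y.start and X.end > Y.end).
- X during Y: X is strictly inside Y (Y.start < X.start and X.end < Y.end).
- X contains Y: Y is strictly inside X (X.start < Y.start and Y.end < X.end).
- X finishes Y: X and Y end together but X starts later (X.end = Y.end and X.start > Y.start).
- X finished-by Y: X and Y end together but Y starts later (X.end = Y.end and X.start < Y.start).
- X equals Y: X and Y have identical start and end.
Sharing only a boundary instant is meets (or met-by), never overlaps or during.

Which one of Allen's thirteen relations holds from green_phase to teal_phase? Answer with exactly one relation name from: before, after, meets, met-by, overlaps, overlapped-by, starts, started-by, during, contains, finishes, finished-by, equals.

finished-by

green_phase = [t=207, t=304]; teal_phase = [t=241, t=304].
Compare endpoints: green_phase.start < teal_phase.start, green_phase.start < teal_phase.end, green_phase.end > teal_phase.start, green_phase.end = teal_phase.end.
That pattern is 'finished-by'.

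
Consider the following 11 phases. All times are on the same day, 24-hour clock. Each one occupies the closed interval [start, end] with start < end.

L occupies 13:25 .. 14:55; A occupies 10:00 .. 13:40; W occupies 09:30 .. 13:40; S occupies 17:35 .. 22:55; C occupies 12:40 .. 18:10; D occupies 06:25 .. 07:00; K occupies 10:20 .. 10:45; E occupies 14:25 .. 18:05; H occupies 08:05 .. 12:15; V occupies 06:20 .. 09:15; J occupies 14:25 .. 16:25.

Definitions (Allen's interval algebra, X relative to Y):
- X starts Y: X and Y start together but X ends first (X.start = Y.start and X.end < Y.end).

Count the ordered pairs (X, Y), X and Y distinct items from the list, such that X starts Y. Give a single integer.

1

Checking all 110 ordered pairs for relation 'starts'; matching pairs in alphabetical order:
(J, E): J starts E ✓
Count: 1.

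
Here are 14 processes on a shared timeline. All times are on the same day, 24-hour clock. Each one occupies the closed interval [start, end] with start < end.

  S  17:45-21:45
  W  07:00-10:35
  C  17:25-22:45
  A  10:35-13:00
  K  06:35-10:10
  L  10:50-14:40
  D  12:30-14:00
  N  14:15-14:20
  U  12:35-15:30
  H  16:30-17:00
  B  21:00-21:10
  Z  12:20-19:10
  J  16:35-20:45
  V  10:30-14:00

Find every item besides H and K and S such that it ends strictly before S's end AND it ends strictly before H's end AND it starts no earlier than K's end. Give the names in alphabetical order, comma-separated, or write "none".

A, D, L, N, U, V

Conditions: its end is strictly before S's end (X.end < 21:45) AND its end is strictly before H's end (X.end < 17:00) AND its start is no earlier than K's end (X.start >= 10:10).
A: end 13:00 < 21:45? ✓; end 13:00 < 17:00? ✓; start 10:35 >= 10:10? ✓ → yes.
B: end 21:10 < 21:45? ✓; end 21:10 < 17:00? ✗; start 21:00 >= 10:10? ✓ → no.
C: end 22:45 < 21:45? ✗; end 22:45 < 17:00? ✗; start 17:25 >= 10:10? ✓ → no.
D: end 14:00 < 21:45? ✓; end 14:00 < 17:00? ✓; start 12:30 >= 10:10? ✓ → yes.
J: end 20:45 < 21:45? ✓; end 20:45 < 17:00? ✗; start 16:35 >= 10:10? ✓ → no.
L: end 14:40 < 21:45? ✓; end 14:40 < 17:00? ✓; start 10:50 >= 10:10? ✓ → yes.
N: end 14:20 < 21:45? ✓; end 14:20 < 17:00? ✓; start 14:15 >= 10:10? ✓ → yes.
U: end 15:30 < 21:45? ✓; end 15:30 < 17:00? ✓; start 12:35 >= 10:10? ✓ → yes.
V: end 14:00 < 21:45? ✓; end 14:00 < 17:00? ✓; start 10:30 >= 10:10? ✓ → yes.
W: end 10:35 < 21:45? ✓; end 10:35 < 17:00? ✓; start 07:00 >= 10:10? ✗ → no.
Z: end 19:10 < 21:45? ✓; end 19:10 < 17:00? ✗; start 12:20 >= 10:10? ✓ → no.
Result: A, D, L, N, U, V.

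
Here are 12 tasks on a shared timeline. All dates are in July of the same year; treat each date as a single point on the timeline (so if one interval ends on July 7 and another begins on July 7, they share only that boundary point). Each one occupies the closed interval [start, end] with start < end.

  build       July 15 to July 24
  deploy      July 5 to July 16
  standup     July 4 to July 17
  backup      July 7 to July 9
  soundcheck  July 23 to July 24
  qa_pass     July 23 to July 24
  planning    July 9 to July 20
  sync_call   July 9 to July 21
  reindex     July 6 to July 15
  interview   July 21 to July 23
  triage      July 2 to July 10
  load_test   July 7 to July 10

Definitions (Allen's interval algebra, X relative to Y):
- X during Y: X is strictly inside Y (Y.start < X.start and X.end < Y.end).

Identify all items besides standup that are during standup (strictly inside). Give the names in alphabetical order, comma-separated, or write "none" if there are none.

Target standup = [July 4, July 17].
backup [July 7, July 9] → during → yes.
build [July 15, July 24] → overlapped-by → no.
deploy [July 5, July 16] → during → yes.
interview [July 21, July 23] → after → no.
load_test [July 7, July 10] → during → yes.
planning [July 9, July 20] → overlapped-by → no.
qa_pass [July 23, July 24] → after → no.
reindex [July 6, July 15] → during → yes.
soundcheck [July 23, July 24] → after → no.
sync_call [July 9, July 21] → overlapped-by → no.
triage [July 2, July 10] → overlaps → no.
Result: backup, deploy, load_test, reindex.

backup, deploy, load_test, reindex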